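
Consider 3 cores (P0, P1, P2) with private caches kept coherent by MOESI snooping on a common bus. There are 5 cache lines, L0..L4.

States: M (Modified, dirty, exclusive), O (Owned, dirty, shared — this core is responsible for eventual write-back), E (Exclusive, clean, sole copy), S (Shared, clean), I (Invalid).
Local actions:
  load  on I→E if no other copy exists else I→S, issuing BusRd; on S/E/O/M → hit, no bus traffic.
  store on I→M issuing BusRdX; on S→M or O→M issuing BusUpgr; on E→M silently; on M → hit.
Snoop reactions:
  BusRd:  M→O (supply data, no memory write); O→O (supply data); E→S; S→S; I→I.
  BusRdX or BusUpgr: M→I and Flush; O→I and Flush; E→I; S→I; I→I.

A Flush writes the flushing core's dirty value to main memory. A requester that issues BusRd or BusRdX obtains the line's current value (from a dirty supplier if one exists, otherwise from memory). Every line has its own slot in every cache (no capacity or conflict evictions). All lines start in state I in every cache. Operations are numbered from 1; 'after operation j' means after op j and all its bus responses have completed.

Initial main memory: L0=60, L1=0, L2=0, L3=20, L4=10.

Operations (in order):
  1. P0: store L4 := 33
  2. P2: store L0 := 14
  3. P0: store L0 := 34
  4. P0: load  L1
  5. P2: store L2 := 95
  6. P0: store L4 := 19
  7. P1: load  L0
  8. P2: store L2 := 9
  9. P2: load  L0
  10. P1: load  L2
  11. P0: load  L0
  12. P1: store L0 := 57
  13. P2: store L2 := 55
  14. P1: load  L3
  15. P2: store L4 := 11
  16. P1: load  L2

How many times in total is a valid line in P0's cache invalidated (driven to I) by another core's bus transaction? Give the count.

invalidations = 2

  op1 P0: store L4 := 33 → M/I/I on L4; bus BusRdX; mem=10
  op2 P2: store L0 := 14 → I/I/M on L0; bus BusRdX; mem=60
  op3 P0: store L0 := 34 → M/I/I on L0; bus BusRdX Flush; mem=14
  op4 P0: load  L1 → E/I/I on L1; bus BusRd; mem=0
  op5 P2: store L2 := 95 → I/I/M on L2; bus BusRdX; mem=0
  op6 P0: store L4 := 19 → M/I/I on L4; bus (none); mem=10
  op7 P1: load  L0 → O/S/I on L0; bus BusRd; mem=14
  op8 P2: store L2 := 9 → I/I/M on L2; bus (none); mem=0
  op9 P2: load  L0 → O/S/S on L0; bus BusRd; mem=14
  op10 P1: load  L2 → I/S/O on L2; bus BusRd; mem=0
  op11 P0: load  L0 → O/S/S on L0; bus (none); mem=14
  op12 P1: store L0 := 57 → I/M/I on L0; bus BusUpgr Flush; mem=34
  op13 P2: store L2 := 55 → I/I/M on L2; bus BusUpgr; mem=0
  op14 P1: load  L3 → I/E/I on L3; bus BusRd; mem=20
  op15 P2: store L4 := 11 → I/I/M on L4; bus BusRdX Flush; mem=19
  op16 P1: load  L2 → I/S/O on L2; bus BusRd; mem=0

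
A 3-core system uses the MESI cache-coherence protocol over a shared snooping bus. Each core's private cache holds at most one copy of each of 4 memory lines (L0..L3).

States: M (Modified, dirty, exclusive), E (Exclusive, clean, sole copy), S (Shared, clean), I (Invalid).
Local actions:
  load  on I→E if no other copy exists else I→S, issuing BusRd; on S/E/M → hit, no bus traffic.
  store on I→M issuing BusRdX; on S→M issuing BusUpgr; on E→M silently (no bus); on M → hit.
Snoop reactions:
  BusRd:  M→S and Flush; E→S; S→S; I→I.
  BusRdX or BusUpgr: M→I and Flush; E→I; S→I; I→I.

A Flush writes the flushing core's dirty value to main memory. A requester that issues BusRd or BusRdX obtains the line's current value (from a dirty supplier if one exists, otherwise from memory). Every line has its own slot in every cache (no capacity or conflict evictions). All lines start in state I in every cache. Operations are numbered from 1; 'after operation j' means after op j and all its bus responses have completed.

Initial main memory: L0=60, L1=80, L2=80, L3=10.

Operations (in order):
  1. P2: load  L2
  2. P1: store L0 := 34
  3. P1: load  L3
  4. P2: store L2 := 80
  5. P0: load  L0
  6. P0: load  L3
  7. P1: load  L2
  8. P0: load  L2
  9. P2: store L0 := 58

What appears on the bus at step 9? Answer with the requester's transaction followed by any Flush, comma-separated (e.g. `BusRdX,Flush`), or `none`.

step 1: P2: load  L2  ⟶  IIE  (L2)  txn=BusRd  M[L2]=80
step 2: P1: store L0 := 34  ⟶  IMI  (L0)  txn=BusRdX  M[L0]=60
step 3: P1: load  L3  ⟶  IEI  (L3)  txn=BusRd  M[L3]=10
step 4: P2: store L2 := 80  ⟶  IIM  (L2)  txn=∅  M[L2]=80
step 5: P0: load  L0  ⟶  SSI  (L0)  txn=BusRd+Flush  M[L0]=34
step 6: P0: load  L3  ⟶  SSI  (L3)  txn=BusRd  M[L3]=10
step 7: P1: load  L2  ⟶  ISS  (L2)  txn=BusRd+Flush  M[L2]=80
step 8: P0: load  L2  ⟶  SSS  (L2)  txn=BusRd  M[L2]=80
step 9: P2: store L0 := 58  ⟶  IIM  (L0)  txn=BusRdX  M[L0]=34

bus = BusRdX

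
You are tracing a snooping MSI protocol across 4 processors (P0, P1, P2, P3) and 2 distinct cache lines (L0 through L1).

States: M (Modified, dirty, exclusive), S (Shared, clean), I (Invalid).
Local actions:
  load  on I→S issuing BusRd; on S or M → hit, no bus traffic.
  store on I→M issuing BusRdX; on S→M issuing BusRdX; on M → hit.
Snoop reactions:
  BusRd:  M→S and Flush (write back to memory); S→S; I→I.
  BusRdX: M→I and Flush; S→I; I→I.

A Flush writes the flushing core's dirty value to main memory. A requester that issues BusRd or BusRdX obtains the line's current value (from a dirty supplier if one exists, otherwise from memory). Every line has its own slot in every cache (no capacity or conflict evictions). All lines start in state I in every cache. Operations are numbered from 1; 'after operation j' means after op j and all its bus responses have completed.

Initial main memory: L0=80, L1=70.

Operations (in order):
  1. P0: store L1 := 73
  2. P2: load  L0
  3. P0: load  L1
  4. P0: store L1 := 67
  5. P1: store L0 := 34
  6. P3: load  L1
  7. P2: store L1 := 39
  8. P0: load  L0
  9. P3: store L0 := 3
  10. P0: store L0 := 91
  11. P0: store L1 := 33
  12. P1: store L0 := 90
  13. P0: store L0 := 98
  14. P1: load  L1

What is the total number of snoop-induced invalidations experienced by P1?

1. P0: store L1 := 73  bus=[BusRdX]  L1: P0=M P1=I P2=I P3=I  mem[L1]=70
2. P2: load  L0  bus=[BusRd]  L0: P0=I P1=I P2=S P3=I  mem[L0]=80
3. P0: load  L1  bus=[-]  L1: P0=M P1=I P2=I P3=I  mem[L1]=70
4. P0: store L1 := 67  bus=[-]  L1: P0=M P1=I P2=I P3=I  mem[L1]=70
5. P1: store L0 := 34  bus=[BusRdX]  L0: P0=I P1=M P2=I P3=I  mem[L0]=80
6. P3: load  L1  bus=[BusRd,Flush]  L1: P0=S P1=I P2=I P3=S  mem[L1]=67
7. P2: store L1 := 39  bus=[BusRdX]  L1: P0=I P1=I P2=M P3=I  mem[L1]=67
8. P0: load  L0  bus=[BusRd,Flush]  L0: P0=S P1=S P2=I P3=I  mem[L0]=34
9. P3: store L0 := 3  bus=[BusRdX]  L0: P0=I P1=I P2=I P3=M  mem[L0]=34
10. P0: store L0 := 91  bus=[BusRdX,Flush]  L0: P0=M P1=I P2=I P3=I  mem[L0]=3
11. P0: store L1 := 33  bus=[BusRdX,Flush]  L1: P0=M P1=I P2=I P3=I  mem[L1]=39
12. P1: store L0 := 90  bus=[BusRdX,Flush]  L0: P0=I P1=M P2=I P3=I  mem[L0]=91
13. P0: store L0 := 98  bus=[BusRdX,Flush]  L0: P0=M P1=I P2=I P3=I  mem[L0]=90
14. P1: load  L1  bus=[BusRd,Flush]  L1: P0=S P1=S P2=I P3=I  mem[L1]=33

invalidations = 2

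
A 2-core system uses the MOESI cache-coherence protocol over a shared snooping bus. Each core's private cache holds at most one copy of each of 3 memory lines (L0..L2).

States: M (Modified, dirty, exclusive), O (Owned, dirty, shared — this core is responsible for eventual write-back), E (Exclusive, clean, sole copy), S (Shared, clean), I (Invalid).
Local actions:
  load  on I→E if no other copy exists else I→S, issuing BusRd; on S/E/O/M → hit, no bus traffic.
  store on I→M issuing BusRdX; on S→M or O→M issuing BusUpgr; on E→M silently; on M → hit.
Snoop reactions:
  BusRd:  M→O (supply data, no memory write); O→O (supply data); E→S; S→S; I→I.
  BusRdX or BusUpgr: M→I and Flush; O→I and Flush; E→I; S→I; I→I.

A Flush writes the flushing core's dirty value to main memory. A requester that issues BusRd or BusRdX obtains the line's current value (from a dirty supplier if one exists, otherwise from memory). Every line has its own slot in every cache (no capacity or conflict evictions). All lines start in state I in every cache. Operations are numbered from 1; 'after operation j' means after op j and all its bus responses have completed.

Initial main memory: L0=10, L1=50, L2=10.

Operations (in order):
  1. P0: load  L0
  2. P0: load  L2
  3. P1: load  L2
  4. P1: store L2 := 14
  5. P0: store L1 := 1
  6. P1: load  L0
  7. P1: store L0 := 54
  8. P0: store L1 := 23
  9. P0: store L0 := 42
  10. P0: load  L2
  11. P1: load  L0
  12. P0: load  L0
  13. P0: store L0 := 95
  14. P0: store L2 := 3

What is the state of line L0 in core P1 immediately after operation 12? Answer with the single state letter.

1. P0: load  L0  bus=[BusRd]  L0: P0=E P1=I  mem[L0]=10
2. P0: load  L2  bus=[BusRd]  L2: P0=E P1=I  mem[L2]=10
3. P1: load  L2  bus=[BusRd]  L2: P0=S P1=S  mem[L2]=10
4. P1: store L2 := 14  bus=[BusUpgr]  L2: P0=I P1=M  mem[L2]=10
5. P0: store L1 := 1  bus=[BusRdX]  L1: P0=M P1=I  mem[L1]=50
6. P1: load  L0  bus=[BusRd]  L0: P0=S P1=S  mem[L0]=10
7. P1: store L0 := 54  bus=[BusUpgr]  L0: P0=I P1=M  mem[L0]=10
8. P0: store L1 := 23  bus=[-]  L1: P0=M P1=I  mem[L1]=50
9. P0: store L0 := 42  bus=[BusRdX,Flush]  L0: P0=M P1=I  mem[L0]=54
10. P0: load  L2  bus=[BusRd]  L2: P0=S P1=O  mem[L2]=10
11. P1: load  L0  bus=[BusRd]  L0: P0=O P1=S  mem[L0]=54
12. P0: load  L0  bus=[-]  L0: P0=O P1=S  mem[L0]=54
13. P0: store L0 := 95  bus=[BusUpgr]  L0: P0=M P1=I  mem[L0]=54
14. P0: store L2 := 3  bus=[BusUpgr,Flush]  L2: P0=M P1=I  mem[L2]=14

state = S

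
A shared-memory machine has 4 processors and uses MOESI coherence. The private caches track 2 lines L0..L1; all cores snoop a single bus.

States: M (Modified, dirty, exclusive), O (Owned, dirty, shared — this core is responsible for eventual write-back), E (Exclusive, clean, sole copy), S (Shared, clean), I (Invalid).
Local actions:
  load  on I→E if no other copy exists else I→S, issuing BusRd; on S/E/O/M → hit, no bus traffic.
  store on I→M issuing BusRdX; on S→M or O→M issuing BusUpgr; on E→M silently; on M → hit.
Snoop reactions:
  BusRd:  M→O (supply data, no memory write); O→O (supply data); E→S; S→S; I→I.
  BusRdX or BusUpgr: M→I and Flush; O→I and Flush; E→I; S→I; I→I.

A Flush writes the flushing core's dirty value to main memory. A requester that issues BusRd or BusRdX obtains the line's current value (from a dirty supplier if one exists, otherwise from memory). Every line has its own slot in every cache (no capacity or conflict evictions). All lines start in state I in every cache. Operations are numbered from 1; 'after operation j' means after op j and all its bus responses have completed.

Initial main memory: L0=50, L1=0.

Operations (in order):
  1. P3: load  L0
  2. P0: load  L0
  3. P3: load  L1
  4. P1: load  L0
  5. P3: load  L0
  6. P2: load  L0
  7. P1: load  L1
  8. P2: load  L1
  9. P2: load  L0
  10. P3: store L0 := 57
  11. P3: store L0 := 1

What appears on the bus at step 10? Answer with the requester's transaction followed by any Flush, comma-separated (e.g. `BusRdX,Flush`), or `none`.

bus = BusUpgr

1. P3: load  L0  bus=[BusRd]  L0: P0=I P1=I P2=I P3=E  mem[L0]=50
2. P0: load  L0  bus=[BusRd]  L0: P0=S P1=I P2=I P3=S  mem[L0]=50
3. P3: load  L1  bus=[BusRd]  L1: P0=I P1=I P2=I P3=E  mem[L1]=0
4. P1: load  L0  bus=[BusRd]  L0: P0=S P1=S P2=I P3=S  mem[L0]=50
5. P3: load  L0  bus=[-]  L0: P0=S P1=S P2=I P3=S  mem[L0]=50
6. P2: load  L0  bus=[BusRd]  L0: P0=S P1=S P2=S P3=S  mem[L0]=50
7. P1: load  L1  bus=[BusRd]  L1: P0=I P1=S P2=I P3=S  mem[L1]=0
8. P2: load  L1  bus=[BusRd]  L1: P0=I P1=S P2=S P3=S  mem[L1]=0
9. P2: load  L0  bus=[-]  L0: P0=S P1=S P2=S P3=S  mem[L0]=50
10. P3: store L0 := 57  bus=[BusUpgr]  L0: P0=I P1=I P2=I P3=M  mem[L0]=50
11. P3: store L0 := 1  bus=[-]  L0: P0=I P1=I P2=I P3=M  mem[L0]=50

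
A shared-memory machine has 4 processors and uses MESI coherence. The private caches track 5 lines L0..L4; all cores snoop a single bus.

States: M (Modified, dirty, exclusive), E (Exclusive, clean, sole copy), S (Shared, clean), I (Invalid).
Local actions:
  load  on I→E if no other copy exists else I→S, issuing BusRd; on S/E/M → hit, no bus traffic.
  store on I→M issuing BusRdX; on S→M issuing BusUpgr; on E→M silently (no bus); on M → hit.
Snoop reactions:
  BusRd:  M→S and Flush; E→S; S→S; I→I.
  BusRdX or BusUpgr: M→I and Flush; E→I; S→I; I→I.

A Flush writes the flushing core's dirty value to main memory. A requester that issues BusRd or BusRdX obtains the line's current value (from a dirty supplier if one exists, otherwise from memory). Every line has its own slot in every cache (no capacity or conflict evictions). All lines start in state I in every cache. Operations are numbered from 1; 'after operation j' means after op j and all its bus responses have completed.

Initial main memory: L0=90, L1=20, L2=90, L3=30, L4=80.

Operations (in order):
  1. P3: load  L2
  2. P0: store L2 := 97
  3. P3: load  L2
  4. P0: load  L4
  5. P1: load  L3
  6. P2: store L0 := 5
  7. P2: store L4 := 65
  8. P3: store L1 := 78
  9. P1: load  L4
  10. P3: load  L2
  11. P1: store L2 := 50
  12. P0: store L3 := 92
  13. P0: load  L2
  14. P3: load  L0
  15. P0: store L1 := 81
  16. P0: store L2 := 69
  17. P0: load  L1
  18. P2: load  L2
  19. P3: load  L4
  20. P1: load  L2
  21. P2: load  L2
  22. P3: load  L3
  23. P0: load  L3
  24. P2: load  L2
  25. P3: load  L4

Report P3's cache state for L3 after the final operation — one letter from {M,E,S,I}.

state = S

step 1: P3: load  L2  ⟶  IIIE  (L2)  txn=BusRd  M[L2]=90
step 2: P0: store L2 := 97  ⟶  MIII  (L2)  txn=BusRdX  M[L2]=90
step 3: P3: load  L2  ⟶  SIIS  (L2)  txn=BusRd+Flush  M[L2]=97
step 4: P0: load  L4  ⟶  EIII  (L4)  txn=BusRd  M[L4]=80
step 5: P1: load  L3  ⟶  IEII  (L3)  txn=BusRd  M[L3]=30
step 6: P2: store L0 := 5  ⟶  IIMI  (L0)  txn=BusRdX  M[L0]=90
step 7: P2: store L4 := 65  ⟶  IIMI  (L4)  txn=BusRdX  M[L4]=80
step 8: P3: store L1 := 78  ⟶  IIIM  (L1)  txn=BusRdX  M[L1]=20
step 9: P1: load  L4  ⟶  ISSI  (L4)  txn=BusRd+Flush  M[L4]=65
step 10: P3: load  L2  ⟶  SIIS  (L2)  txn=∅  M[L2]=97
step 11: P1: store L2 := 50  ⟶  IMII  (L2)  txn=BusRdX  M[L2]=97
step 12: P0: store L3 := 92  ⟶  MIII  (L3)  txn=BusRdX  M[L3]=30
step 13: P0: load  L2  ⟶  SSII  (L2)  txn=BusRd+Flush  M[L2]=50
step 14: P3: load  L0  ⟶  IISS  (L0)  txn=BusRd+Flush  M[L0]=5
step 15: P0: store L1 := 81  ⟶  MIII  (L1)  txn=BusRdX+Flush  M[L1]=78
step 16: P0: store L2 := 69  ⟶  MIII  (L2)  txn=BusUpgr  M[L2]=50
step 17: P0: load  L1  ⟶  MIII  (L1)  txn=∅  M[L1]=78
step 18: P2: load  L2  ⟶  SISI  (L2)  txn=BusRd+Flush  M[L2]=69
step 19: P3: load  L4  ⟶  ISSS  (L4)  txn=BusRd  M[L4]=65
step 20: P1: load  L2  ⟶  SSSI  (L2)  txn=BusRd  M[L2]=69
step 21: P2: load  L2  ⟶  SSSI  (L2)  txn=∅  M[L2]=69
step 22: P3: load  L3  ⟶  SIIS  (L3)  txn=BusRd+Flush  M[L3]=92
step 23: P0: load  L3  ⟶  SIIS  (L3)  txn=∅  M[L3]=92
step 24: P2: load  L2  ⟶  SSSI  (L2)  txn=∅  M[L2]=69
step 25: P3: load  L4  ⟶  ISSS  (L4)  txn=∅  M[L4]=65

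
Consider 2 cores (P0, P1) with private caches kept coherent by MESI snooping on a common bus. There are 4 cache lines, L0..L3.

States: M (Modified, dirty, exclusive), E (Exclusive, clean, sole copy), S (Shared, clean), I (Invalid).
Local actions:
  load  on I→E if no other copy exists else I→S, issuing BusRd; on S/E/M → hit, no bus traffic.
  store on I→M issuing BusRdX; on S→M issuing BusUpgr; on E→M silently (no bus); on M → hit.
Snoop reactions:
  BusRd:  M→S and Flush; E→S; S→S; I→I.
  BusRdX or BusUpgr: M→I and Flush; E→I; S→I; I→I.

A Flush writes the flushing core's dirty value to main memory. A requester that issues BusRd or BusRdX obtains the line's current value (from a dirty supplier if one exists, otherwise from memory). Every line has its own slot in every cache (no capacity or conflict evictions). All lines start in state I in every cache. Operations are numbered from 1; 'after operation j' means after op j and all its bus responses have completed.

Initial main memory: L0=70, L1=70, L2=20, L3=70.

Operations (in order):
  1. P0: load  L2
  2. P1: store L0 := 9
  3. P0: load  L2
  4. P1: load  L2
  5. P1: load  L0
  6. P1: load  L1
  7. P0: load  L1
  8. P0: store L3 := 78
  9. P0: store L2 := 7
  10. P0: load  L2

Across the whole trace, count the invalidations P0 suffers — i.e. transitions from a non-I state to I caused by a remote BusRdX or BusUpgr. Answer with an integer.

  op1 P0: load  L2 → E/I on L2; bus BusRd; mem=20
  op2 P1: store L0 := 9 → I/M on L0; bus BusRdX; mem=70
  op3 P0: load  L2 → E/I on L2; bus (none); mem=20
  op4 P1: load  L2 → S/S on L2; bus BusRd; mem=20
  op5 P1: load  L0 → I/M on L0; bus (none); mem=70
  op6 P1: load  L1 → I/E on L1; bus BusRd; mem=70
  op7 P0: load  L1 → S/S on L1; bus BusRd; mem=70
  op8 P0: store L3 := 78 → M/I on L3; bus BusRdX; mem=70
  op9 P0: store L2 := 7 → M/I on L2; bus BusUpgr; mem=20
  op10 P0: load  L2 → M/I on L2; bus (none); mem=20

invalidations = 0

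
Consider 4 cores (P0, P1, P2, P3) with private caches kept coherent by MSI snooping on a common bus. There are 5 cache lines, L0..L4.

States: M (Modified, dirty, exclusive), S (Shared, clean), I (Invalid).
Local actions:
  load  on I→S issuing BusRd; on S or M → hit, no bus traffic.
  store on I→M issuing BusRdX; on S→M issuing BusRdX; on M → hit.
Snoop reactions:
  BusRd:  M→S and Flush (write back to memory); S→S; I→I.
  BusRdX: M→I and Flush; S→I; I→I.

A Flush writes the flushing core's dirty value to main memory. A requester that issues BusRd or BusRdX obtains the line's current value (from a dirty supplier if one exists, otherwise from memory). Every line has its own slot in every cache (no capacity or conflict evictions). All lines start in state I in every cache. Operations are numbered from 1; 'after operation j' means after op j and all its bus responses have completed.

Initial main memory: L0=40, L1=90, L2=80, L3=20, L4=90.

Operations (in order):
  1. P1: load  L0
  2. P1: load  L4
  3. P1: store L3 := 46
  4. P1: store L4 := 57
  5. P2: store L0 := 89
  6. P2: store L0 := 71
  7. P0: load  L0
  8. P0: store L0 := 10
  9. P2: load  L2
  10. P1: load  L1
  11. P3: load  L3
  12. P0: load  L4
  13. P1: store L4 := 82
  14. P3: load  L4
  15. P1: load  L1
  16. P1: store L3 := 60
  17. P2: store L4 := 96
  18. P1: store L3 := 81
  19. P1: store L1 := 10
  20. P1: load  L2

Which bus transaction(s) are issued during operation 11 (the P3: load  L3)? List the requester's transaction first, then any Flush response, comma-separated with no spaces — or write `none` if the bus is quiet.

bus = BusRd,Flush

step 1: P1: load  L0  ⟶  ISII  (L0)  txn=BusRd  M[L0]=40
step 2: P1: load  L4  ⟶  ISII  (L4)  txn=BusRd  M[L4]=90
step 3: P1: store L3 := 46  ⟶  IMII  (L3)  txn=BusRdX  M[L3]=20
step 4: P1: store L4 := 57  ⟶  IMII  (L4)  txn=BusRdX  M[L4]=90
step 5: P2: store L0 := 89  ⟶  IIMI  (L0)  txn=BusRdX  M[L0]=40
step 6: P2: store L0 := 71  ⟶  IIMI  (L0)  txn=∅  M[L0]=40
step 7: P0: load  L0  ⟶  SISI  (L0)  txn=BusRd+Flush  M[L0]=71
step 8: P0: store L0 := 10  ⟶  MIII  (L0)  txn=BusRdX  M[L0]=71
step 9: P2: load  L2  ⟶  IISI  (L2)  txn=BusRd  M[L2]=80
step 10: P1: load  L1  ⟶  ISII  (L1)  txn=BusRd  M[L1]=90
step 11: P3: load  L3  ⟶  ISIS  (L3)  txn=BusRd+Flush  M[L3]=46
step 12: P0: load  L4  ⟶  SSII  (L4)  txn=BusRd+Flush  M[L4]=57
step 13: P1: store L4 := 82  ⟶  IMII  (L4)  txn=BusRdX  M[L4]=57
step 14: P3: load  L4  ⟶  ISIS  (L4)  txn=BusRd+Flush  M[L4]=82
step 15: P1: load  L1  ⟶  ISII  (L1)  txn=∅  M[L1]=90
step 16: P1: store L3 := 60  ⟶  IMII  (L3)  txn=BusRdX  M[L3]=46
step 17: P2: store L4 := 96  ⟶  IIMI  (L4)  txn=BusRdX  M[L4]=82
step 18: P1: store L3 := 81  ⟶  IMII  (L3)  txn=∅  M[L3]=46
step 19: P1: store L1 := 10  ⟶  IMII  (L1)  txn=BusRdX  M[L1]=90
step 20: P1: load  L2  ⟶  ISSI  (L2)  txn=BusRd  M[L2]=80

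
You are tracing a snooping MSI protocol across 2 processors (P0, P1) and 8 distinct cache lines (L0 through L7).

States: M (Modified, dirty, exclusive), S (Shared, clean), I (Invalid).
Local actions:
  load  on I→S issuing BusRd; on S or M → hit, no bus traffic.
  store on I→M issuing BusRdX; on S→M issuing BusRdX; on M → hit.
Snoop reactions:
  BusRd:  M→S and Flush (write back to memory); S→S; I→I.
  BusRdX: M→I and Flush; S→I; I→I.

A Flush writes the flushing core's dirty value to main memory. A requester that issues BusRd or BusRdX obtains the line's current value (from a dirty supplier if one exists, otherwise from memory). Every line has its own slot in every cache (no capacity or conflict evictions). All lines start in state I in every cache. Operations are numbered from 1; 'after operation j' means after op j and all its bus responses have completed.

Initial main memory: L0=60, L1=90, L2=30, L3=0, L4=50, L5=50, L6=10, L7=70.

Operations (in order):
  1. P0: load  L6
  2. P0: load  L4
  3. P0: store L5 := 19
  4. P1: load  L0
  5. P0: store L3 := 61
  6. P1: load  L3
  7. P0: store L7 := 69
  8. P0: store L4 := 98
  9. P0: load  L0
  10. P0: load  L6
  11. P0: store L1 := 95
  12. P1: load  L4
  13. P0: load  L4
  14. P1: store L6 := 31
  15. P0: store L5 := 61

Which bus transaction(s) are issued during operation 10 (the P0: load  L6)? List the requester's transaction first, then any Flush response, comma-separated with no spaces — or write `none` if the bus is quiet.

1. P0: load  L6  bus=[BusRd]  L6: P0=S P1=I  mem[L6]=10
2. P0: load  L4  bus=[BusRd]  L4: P0=S P1=I  mem[L4]=50
3. P0: store L5 := 19  bus=[BusRdX]  L5: P0=M P1=I  mem[L5]=50
4. P1: load  L0  bus=[BusRd]  L0: P0=I P1=S  mem[L0]=60
5. P0: store L3 := 61  bus=[BusRdX]  L3: P0=M P1=I  mem[L3]=0
6. P1: load  L3  bus=[BusRd,Flush]  L3: P0=S P1=S  mem[L3]=61
7. P0: store L7 := 69  bus=[BusRdX]  L7: P0=M P1=I  mem[L7]=70
8. P0: store L4 := 98  bus=[BusRdX]  L4: P0=M P1=I  mem[L4]=50
9. P0: load  L0  bus=[BusRd]  L0: P0=S P1=S  mem[L0]=60
10. P0: load  L6  bus=[-]  L6: P0=S P1=I  mem[L6]=10
11. P0: store L1 := 95  bus=[BusRdX]  L1: P0=M P1=I  mem[L1]=90
12. P1: load  L4  bus=[BusRd,Flush]  L4: P0=S P1=S  mem[L4]=98
13. P0: load  L4  bus=[-]  L4: P0=S P1=S  mem[L4]=98
14. P1: store L6 := 31  bus=[BusRdX]  L6: P0=I P1=M  mem[L6]=10
15. P0: store L5 := 61  bus=[-]  L5: P0=M P1=I  mem[L5]=50

bus = none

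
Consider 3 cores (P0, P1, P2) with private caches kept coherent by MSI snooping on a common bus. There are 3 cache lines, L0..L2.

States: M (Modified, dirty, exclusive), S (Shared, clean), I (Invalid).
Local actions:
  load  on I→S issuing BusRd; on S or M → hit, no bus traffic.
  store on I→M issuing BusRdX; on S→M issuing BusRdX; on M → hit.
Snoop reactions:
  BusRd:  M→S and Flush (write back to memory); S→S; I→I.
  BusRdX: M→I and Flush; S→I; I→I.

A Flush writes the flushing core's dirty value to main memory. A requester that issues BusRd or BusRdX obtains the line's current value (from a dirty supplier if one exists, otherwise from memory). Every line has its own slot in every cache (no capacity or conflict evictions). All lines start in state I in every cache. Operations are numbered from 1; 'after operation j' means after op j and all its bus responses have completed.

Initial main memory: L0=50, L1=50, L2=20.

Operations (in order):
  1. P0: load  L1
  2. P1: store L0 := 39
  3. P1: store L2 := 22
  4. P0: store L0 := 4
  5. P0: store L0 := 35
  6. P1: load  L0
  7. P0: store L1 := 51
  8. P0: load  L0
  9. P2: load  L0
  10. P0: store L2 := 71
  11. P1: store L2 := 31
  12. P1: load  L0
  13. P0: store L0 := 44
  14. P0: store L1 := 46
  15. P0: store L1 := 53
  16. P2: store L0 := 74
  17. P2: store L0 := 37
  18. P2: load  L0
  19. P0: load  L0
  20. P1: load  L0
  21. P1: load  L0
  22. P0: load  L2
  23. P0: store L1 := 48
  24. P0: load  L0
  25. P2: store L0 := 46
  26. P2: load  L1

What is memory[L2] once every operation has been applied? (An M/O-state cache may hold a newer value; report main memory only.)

memory[L2] = 31

  op1 P0: load  L1 → S/I/I on L1; bus BusRd; mem=50
  op2 P1: store L0 := 39 → I/M/I on L0; bus BusRdX; mem=50
  op3 P1: store L2 := 22 → I/M/I on L2; bus BusRdX; mem=20
  op4 P0: store L0 := 4 → M/I/I on L0; bus BusRdX Flush; mem=39
  op5 P0: store L0 := 35 → M/I/I on L0; bus (none); mem=39
  op6 P1: load  L0 → S/S/I on L0; bus BusRd Flush; mem=35
  op7 P0: store L1 := 51 → M/I/I on L1; bus BusRdX; mem=50
  op8 P0: load  L0 → S/S/I on L0; bus (none); mem=35
  op9 P2: load  L0 → S/S/S on L0; bus BusRd; mem=35
  op10 P0: store L2 := 71 → M/I/I on L2; bus BusRdX Flush; mem=22
  op11 P1: store L2 := 31 → I/M/I on L2; bus BusRdX Flush; mem=71
  op12 P1: load  L0 → S/S/S on L0; bus (none); mem=35
  op13 P0: store L0 := 44 → M/I/I on L0; bus BusRdX; mem=35
  op14 P0: store L1 := 46 → M/I/I on L1; bus (none); mem=50
  op15 P0: store L1 := 53 → M/I/I on L1; bus (none); mem=50
  op16 P2: store L0 := 74 → I/I/M on L0; bus BusRdX Flush; mem=44
  op17 P2: store L0 := 37 → I/I/M on L0; bus (none); mem=44
  op18 P2: load  L0 → I/I/M on L0; bus (none); mem=44
  op19 P0: load  L0 → S/I/S on L0; bus BusRd Flush; mem=37
  op20 P1: load  L0 → S/S/S on L0; bus BusRd; mem=37
  op21 P1: load  L0 → S/S/S on L0; bus (none); mem=37
  op22 P0: load  L2 → S/S/I on L2; bus BusRd Flush; mem=31
  op23 P0: store L1 := 48 → M/I/I on L1; bus (none); mem=50
  op24 P0: load  L0 → S/S/S on L0; bus (none); mem=37
  op25 P2: store L0 := 46 → I/I/M on L0; bus BusRdX; mem=37
  op26 P2: load  L1 → S/I/S on L1; bus BusRd Flush; mem=48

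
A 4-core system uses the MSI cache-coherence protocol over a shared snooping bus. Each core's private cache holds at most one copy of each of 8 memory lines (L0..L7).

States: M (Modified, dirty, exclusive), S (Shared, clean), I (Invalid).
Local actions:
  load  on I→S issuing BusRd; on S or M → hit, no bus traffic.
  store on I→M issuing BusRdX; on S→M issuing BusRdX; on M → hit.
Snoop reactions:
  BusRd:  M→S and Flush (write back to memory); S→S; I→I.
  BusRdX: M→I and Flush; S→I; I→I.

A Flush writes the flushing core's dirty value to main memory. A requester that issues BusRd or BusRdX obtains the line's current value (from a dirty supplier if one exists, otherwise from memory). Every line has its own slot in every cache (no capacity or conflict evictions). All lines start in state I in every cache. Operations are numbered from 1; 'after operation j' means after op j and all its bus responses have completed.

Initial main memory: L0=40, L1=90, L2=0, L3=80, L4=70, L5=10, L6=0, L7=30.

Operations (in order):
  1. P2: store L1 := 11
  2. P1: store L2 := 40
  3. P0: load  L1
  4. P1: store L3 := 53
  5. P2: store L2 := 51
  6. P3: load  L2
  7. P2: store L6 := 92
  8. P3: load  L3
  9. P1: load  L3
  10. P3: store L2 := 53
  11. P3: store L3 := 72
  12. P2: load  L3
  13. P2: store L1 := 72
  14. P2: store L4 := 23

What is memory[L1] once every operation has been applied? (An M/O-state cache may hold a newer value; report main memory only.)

memory[L1] = 11

[1] P2: store L1 := 11 | P0:I, P1:I, P2:M(11), P3:I | bus: BusRdX
[2] P1: store L2 := 40 | P0:I, P1:M(40), P2:I, P3:I | bus: BusRdX
[3] P0: load  L1 | P0:S(11), P1:I, P2:S(11), P3:I | bus: BusRd,Flush
[4] P1: store L3 := 53 | P0:I, P1:M(53), P2:I, P3:I | bus: BusRdX
[5] P2: store L2 := 51 | P0:I, P1:I, P2:M(51), P3:I | bus: BusRdX,Flush
[6] P3: load  L2 | P0:I, P1:I, P2:S(51), P3:S(51) | bus: BusRd,Flush
[7] P2: store L6 := 92 | P0:I, P1:I, P2:M(92), P3:I | bus: BusRdX
[8] P3: load  L3 | P0:I, P1:S(53), P2:I, P3:S(53) | bus: BusRd,Flush
[9] P1: load  L3 | P0:I, P1:S(53), P2:I, P3:S(53) | bus: none
[10] P3: store L2 := 53 | P0:I, P1:I, P2:I, P3:M(53) | bus: BusRdX
[11] P3: store L3 := 72 | P0:I, P1:I, P2:I, P3:M(72) | bus: BusRdX
[12] P2: load  L3 | P0:I, P1:I, P2:S(72), P3:S(72) | bus: BusRd,Flush
[13] P2: store L1 := 72 | P0:I, P1:I, P2:M(72), P3:I | bus: BusRdX
[14] P2: store L4 := 23 | P0:I, P1:I, P2:M(23), P3:I | bus: BusRdX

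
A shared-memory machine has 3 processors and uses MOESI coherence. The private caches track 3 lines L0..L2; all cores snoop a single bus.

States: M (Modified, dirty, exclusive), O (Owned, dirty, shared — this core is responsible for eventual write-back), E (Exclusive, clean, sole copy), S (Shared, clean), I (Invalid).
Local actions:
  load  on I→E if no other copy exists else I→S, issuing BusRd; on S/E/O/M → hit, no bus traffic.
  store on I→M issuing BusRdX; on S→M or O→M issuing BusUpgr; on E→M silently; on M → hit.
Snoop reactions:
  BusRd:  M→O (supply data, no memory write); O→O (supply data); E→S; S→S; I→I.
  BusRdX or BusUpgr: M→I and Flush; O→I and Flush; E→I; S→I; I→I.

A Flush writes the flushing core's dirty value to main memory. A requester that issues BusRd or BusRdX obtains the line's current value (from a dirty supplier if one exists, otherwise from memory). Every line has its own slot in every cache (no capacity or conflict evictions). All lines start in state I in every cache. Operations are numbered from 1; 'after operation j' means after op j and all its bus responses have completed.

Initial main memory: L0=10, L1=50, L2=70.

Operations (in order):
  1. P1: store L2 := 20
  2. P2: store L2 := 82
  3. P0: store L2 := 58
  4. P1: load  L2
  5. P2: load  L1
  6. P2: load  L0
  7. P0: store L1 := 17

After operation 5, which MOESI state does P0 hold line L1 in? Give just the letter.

state = I

[1] P1: store L2 := 20 | P0:I, P1:M(20), P2:I | bus: BusRdX
[2] P2: store L2 := 82 | P0:I, P1:I, P2:M(82) | bus: BusRdX,Flush
[3] P0: store L2 := 58 | P0:M(58), P1:I, P2:I | bus: BusRdX,Flush
[4] P1: load  L2 | P0:O(58), P1:S(58), P2:I | bus: BusRd
[5] P2: load  L1 | P0:I, P1:I, P2:E(50) | bus: BusRd
[6] P2: load  L0 | P0:I, P1:I, P2:E(10) | bus: BusRd
[7] P0: store L1 := 17 | P0:M(17), P1:I, P2:I | bus: BusRdX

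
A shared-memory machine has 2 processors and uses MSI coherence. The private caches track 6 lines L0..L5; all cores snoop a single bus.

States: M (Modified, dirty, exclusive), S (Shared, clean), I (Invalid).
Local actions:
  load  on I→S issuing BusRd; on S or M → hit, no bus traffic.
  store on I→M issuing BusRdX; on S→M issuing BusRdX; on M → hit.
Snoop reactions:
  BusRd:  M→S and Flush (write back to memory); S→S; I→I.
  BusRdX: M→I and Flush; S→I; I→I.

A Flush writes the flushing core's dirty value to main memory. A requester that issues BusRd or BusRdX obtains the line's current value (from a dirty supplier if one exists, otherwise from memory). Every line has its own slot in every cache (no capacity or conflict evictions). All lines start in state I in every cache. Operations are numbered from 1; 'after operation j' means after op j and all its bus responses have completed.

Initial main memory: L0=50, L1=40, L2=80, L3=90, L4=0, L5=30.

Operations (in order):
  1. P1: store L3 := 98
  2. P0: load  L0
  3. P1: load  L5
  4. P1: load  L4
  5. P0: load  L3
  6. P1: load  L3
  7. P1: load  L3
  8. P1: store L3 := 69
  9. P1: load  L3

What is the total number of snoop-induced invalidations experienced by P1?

  op1 P1: store L3 := 98 → I/M on L3; bus BusRdX; mem=90
  op2 P0: load  L0 → S/I on L0; bus BusRd; mem=50
  op3 P1: load  L5 → I/S on L5; bus BusRd; mem=30
  op4 P1: load  L4 → I/S on L4; bus BusRd; mem=0
  op5 P0: load  L3 → S/S on L3; bus BusRd Flush; mem=98
  op6 P1: load  L3 → S/S on L3; bus (none); mem=98
  op7 P1: load  L3 → S/S on L3; bus (none); mem=98
  op8 P1: store L3 := 69 → I/M on L3; bus BusRdX; mem=98
  op9 P1: load  L3 → I/M on L3; bus (none); mem=98

invalidations = 0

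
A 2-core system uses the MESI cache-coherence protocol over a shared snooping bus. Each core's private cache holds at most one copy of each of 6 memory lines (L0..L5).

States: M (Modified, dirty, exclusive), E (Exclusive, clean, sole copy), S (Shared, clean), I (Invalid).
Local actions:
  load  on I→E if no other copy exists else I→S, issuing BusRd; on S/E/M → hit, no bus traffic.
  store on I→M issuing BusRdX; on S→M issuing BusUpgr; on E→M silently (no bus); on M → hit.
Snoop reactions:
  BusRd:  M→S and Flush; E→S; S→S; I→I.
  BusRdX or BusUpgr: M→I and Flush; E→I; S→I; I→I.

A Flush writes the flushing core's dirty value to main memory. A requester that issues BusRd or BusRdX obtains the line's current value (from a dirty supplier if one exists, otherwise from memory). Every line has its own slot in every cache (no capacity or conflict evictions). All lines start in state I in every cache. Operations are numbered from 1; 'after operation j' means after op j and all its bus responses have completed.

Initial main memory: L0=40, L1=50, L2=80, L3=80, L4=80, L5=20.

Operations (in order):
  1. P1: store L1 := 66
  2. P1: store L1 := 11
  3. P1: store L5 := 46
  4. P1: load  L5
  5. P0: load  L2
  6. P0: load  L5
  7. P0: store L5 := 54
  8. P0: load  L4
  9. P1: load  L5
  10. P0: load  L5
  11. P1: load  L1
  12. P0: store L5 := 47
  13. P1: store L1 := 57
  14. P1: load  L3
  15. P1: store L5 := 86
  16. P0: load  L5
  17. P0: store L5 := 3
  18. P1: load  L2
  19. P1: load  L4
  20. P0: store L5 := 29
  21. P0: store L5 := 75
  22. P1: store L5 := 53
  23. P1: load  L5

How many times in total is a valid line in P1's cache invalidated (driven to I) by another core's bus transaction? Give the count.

step 1: P1: store L1 := 66  ⟶  IM  (L1)  txn=BusRdX  M[L1]=50
step 2: P1: store L1 := 11  ⟶  IM  (L1)  txn=∅  M[L1]=50
step 3: P1: store L5 := 46  ⟶  IM  (L5)  txn=BusRdX  M[L5]=20
step 4: P1: load  L5  ⟶  IM  (L5)  txn=∅  M[L5]=20
step 5: P0: load  L2  ⟶  EI  (L2)  txn=BusRd  M[L2]=80
step 6: P0: load  L5  ⟶  SS  (L5)  txn=BusRd+Flush  M[L5]=46
step 7: P0: store L5 := 54  ⟶  MI  (L5)  txn=BusUpgr  M[L5]=46
step 8: P0: load  L4  ⟶  EI  (L4)  txn=BusRd  M[L4]=80
step 9: P1: load  L5  ⟶  SS  (L5)  txn=BusRd+Flush  M[L5]=54
step 10: P0: load  L5  ⟶  SS  (L5)  txn=∅  M[L5]=54
step 11: P1: load  L1  ⟶  IM  (L1)  txn=∅  M[L1]=50
step 12: P0: store L5 := 47  ⟶  MI  (L5)  txn=BusUpgr  M[L5]=54
step 13: P1: store L1 := 57  ⟶  IM  (L1)  txn=∅  M[L1]=50
step 14: P1: load  L3  ⟶  IE  (L3)  txn=BusRd  M[L3]=80
step 15: P1: store L5 := 86  ⟶  IM  (L5)  txn=BusRdX+Flush  M[L5]=47
step 16: P0: load  L5  ⟶  SS  (L5)  txn=BusRd+Flush  M[L5]=86
step 17: P0: store L5 := 3  ⟶  MI  (L5)  txn=BusUpgr  M[L5]=86
step 18: P1: load  L2  ⟶  SS  (L2)  txn=BusRd  M[L2]=80
step 19: P1: load  L4  ⟶  SS  (L4)  txn=BusRd  M[L4]=80
step 20: P0: store L5 := 29  ⟶  MI  (L5)  txn=∅  M[L5]=86
step 21: P0: store L5 := 75  ⟶  MI  (L5)  txn=∅  M[L5]=86
step 22: P1: store L5 := 53  ⟶  IM  (L5)  txn=BusRdX+Flush  M[L5]=75
step 23: P1: load  L5  ⟶  IM  (L5)  txn=∅  M[L5]=75

invalidations = 3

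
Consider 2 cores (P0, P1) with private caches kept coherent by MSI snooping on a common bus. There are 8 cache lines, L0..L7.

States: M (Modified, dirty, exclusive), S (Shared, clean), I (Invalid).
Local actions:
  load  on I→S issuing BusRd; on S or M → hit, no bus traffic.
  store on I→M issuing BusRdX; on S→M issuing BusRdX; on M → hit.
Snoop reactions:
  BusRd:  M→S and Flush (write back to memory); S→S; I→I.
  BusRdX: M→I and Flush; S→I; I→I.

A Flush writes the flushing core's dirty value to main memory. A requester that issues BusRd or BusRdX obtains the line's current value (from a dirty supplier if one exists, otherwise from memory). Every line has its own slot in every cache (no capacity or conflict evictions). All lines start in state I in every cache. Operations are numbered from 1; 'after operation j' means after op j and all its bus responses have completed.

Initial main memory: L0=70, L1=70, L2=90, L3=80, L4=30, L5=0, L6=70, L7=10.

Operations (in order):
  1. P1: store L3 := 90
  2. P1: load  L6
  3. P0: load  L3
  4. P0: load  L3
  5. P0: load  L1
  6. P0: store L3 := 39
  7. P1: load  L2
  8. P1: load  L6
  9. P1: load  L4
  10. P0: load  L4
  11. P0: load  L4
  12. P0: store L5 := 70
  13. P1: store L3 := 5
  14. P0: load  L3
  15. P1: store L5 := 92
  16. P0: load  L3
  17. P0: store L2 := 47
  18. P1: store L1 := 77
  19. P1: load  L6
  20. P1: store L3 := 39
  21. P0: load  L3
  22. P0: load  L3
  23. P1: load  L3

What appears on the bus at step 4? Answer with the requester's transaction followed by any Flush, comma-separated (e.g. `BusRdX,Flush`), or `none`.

bus = none

1. P1: store L3 := 90  bus=[BusRdX]  L3: P0=I P1=M  mem[L3]=80
2. P1: load  L6  bus=[BusRd]  L6: P0=I P1=S  mem[L6]=70
3. P0: load  L3  bus=[BusRd,Flush]  L3: P0=S P1=S  mem[L3]=90
4. P0: load  L3  bus=[-]  L3: P0=S P1=S  mem[L3]=90
5. P0: load  L1  bus=[BusRd]  L1: P0=S P1=I  mem[L1]=70
6. P0: store L3 := 39  bus=[BusRdX]  L3: P0=M P1=I  mem[L3]=90
7. P1: load  L2  bus=[BusRd]  L2: P0=I P1=S  mem[L2]=90
8. P1: load  L6  bus=[-]  L6: P0=I P1=S  mem[L6]=70
9. P1: load  L4  bus=[BusRd]  L4: P0=I P1=S  mem[L4]=30
10. P0: load  L4  bus=[BusRd]  L4: P0=S P1=S  mem[L4]=30
11. P0: load  L4  bus=[-]  L4: P0=S P1=S  mem[L4]=30
12. P0: store L5 := 70  bus=[BusRdX]  L5: P0=M P1=I  mem[L5]=0
13. P1: store L3 := 5  bus=[BusRdX,Flush]  L3: P0=I P1=M  mem[L3]=39
14. P0: load  L3  bus=[BusRd,Flush]  L3: P0=S P1=S  mem[L3]=5
15. P1: store L5 := 92  bus=[BusRdX,Flush]  L5: P0=I P1=M  mem[L5]=70
16. P0: load  L3  bus=[-]  L3: P0=S P1=S  mem[L3]=5
17. P0: store L2 := 47  bus=[BusRdX]  L2: P0=M P1=I  mem[L2]=90
18. P1: store L1 := 77  bus=[BusRdX]  L1: P0=I P1=M  mem[L1]=70
19. P1: load  L6  bus=[-]  L6: P0=I P1=S  mem[L6]=70
20. P1: store L3 := 39  bus=[BusRdX]  L3: P0=I P1=M  mem[L3]=5
21. P0: load  L3  bus=[BusRd,Flush]  L3: P0=S P1=S  mem[L3]=39
22. P0: load  L3  bus=[-]  L3: P0=S P1=S  mem[L3]=39
23. P1: load  L3  bus=[-]  L3: P0=S P1=S  mem[L3]=39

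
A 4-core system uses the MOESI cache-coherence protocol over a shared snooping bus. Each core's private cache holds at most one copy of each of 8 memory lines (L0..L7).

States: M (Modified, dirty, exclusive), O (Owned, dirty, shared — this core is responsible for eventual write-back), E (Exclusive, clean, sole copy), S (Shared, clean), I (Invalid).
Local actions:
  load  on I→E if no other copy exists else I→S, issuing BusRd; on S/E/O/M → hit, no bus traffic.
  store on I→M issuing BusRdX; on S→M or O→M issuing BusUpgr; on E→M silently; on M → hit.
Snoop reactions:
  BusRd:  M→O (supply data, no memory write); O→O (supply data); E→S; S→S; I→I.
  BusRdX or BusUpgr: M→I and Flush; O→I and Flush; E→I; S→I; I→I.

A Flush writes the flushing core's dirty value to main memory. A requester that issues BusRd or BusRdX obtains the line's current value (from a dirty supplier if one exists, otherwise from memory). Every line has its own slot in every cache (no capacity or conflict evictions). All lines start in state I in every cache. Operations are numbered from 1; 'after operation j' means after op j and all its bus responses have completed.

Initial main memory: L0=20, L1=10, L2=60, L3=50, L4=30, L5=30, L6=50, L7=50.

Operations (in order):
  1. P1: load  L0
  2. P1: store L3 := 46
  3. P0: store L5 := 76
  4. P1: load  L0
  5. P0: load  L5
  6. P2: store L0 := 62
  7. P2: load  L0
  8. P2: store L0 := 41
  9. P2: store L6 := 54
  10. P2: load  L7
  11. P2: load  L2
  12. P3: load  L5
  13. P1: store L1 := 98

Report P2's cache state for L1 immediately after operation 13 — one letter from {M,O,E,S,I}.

state = I

[1] P1: load  L0 | P0:I, P1:E(20), P2:I, P3:I | bus: BusRd
[2] P1: store L3 := 46 | P0:I, P1:M(46), P2:I, P3:I | bus: BusRdX
[3] P0: store L5 := 76 | P0:M(76), P1:I, P2:I, P3:I | bus: BusRdX
[4] P1: load  L0 | P0:I, P1:E(20), P2:I, P3:I | bus: none
[5] P0: load  L5 | P0:M(76), P1:I, P2:I, P3:I | bus: none
[6] P2: store L0 := 62 | P0:I, P1:I, P2:M(62), P3:I | bus: BusRdX
[7] P2: load  L0 | P0:I, P1:I, P2:M(62), P3:I | bus: none
[8] P2: store L0 := 41 | P0:I, P1:I, P2:M(41), P3:I | bus: none
[9] P2: store L6 := 54 | P0:I, P1:I, P2:M(54), P3:I | bus: BusRdX
[10] P2: load  L7 | P0:I, P1:I, P2:E(50), P3:I | bus: BusRd
[11] P2: load  L2 | P0:I, P1:I, P2:E(60), P3:I | bus: BusRd
[12] P3: load  L5 | P0:O(76), P1:I, P2:I, P3:S(76) | bus: BusRd
[13] P1: store L1 := 98 | P0:I, P1:M(98), P2:I, P3:I | bus: BusRdX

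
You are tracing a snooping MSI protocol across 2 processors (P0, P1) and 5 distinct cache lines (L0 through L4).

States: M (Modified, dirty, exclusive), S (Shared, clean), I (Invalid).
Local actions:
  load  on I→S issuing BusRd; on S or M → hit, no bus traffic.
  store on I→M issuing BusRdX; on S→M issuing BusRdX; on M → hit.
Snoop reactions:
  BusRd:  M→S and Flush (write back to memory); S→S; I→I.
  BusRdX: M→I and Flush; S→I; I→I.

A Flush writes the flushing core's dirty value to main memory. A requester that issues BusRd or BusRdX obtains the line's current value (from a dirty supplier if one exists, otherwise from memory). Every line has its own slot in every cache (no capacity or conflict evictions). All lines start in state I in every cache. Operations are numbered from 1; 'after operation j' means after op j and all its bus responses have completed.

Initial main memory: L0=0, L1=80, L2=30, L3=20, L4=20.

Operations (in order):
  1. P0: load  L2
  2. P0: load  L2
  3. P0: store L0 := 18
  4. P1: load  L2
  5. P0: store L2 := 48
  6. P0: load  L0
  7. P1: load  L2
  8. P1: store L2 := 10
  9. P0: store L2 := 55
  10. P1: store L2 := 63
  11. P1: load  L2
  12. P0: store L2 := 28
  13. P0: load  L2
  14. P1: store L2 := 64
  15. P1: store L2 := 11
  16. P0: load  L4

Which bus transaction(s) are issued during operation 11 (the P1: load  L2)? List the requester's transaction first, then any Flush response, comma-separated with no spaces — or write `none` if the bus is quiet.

[1] P0: load  L2 | P0:S(30), P1:I | bus: BusRd
[2] P0: load  L2 | P0:S(30), P1:I | bus: none
[3] P0: store L0 := 18 | P0:M(18), P1:I | bus: BusRdX
[4] P1: load  L2 | P0:S(30), P1:S(30) | bus: BusRd
[5] P0: store L2 := 48 | P0:M(48), P1:I | bus: BusRdX
[6] P0: load  L0 | P0:M(18), P1:I | bus: none
[7] P1: load  L2 | P0:S(48), P1:S(48) | bus: BusRd,Flush
[8] P1: store L2 := 10 | P0:I, P1:M(10) | bus: BusRdX
[9] P0: store L2 := 55 | P0:M(55), P1:I | bus: BusRdX,Flush
[10] P1: store L2 := 63 | P0:I, P1:M(63) | bus: BusRdX,Flush
[11] P1: load  L2 | P0:I, P1:M(63) | bus: none
[12] P0: store L2 := 28 | P0:M(28), P1:I | bus: BusRdX,Flush
[13] P0: load  L2 | P0:M(28), P1:I | bus: none
[14] P1: store L2 := 64 | P0:I, P1:M(64) | bus: BusRdX,Flush
[15] P1: store L2 := 11 | P0:I, P1:M(11) | bus: none
[16] P0: load  L4 | P0:S(20), P1:I | bus: BusRd

bus = none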